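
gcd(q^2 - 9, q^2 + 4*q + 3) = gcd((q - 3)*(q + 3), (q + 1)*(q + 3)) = q + 3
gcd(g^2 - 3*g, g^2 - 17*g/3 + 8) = g - 3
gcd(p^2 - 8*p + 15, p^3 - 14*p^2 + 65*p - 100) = p - 5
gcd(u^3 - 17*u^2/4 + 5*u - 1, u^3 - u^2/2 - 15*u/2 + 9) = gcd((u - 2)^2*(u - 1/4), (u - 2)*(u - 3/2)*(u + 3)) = u - 2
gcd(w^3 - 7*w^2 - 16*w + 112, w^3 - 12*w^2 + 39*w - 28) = w^2 - 11*w + 28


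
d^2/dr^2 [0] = 0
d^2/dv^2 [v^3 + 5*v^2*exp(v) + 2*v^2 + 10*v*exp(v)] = 5*v^2*exp(v) + 30*v*exp(v) + 6*v + 30*exp(v) + 4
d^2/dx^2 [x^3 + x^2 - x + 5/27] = 6*x + 2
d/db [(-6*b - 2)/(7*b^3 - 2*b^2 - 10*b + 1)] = 2*(42*b^3 + 15*b^2 - 4*b - 13)/(49*b^6 - 28*b^5 - 136*b^4 + 54*b^3 + 96*b^2 - 20*b + 1)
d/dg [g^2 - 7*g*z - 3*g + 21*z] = 2*g - 7*z - 3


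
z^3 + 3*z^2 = z^2*(z + 3)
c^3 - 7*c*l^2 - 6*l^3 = (c - 3*l)*(c + l)*(c + 2*l)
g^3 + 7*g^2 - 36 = (g - 2)*(g + 3)*(g + 6)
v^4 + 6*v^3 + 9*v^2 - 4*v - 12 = (v - 1)*(v + 2)^2*(v + 3)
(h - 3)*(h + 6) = h^2 + 3*h - 18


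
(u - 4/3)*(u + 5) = u^2 + 11*u/3 - 20/3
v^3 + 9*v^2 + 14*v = v*(v + 2)*(v + 7)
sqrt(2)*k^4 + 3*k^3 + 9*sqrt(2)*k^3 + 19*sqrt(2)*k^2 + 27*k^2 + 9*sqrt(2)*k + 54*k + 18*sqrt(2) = (k + 3)*(k + 6)*(k + sqrt(2))*(sqrt(2)*k + 1)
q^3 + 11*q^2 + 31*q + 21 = (q + 1)*(q + 3)*(q + 7)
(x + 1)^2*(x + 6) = x^3 + 8*x^2 + 13*x + 6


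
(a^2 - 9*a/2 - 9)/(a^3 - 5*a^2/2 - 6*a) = (a - 6)/(a*(a - 4))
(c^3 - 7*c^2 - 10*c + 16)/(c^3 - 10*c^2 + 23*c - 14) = (c^2 - 6*c - 16)/(c^2 - 9*c + 14)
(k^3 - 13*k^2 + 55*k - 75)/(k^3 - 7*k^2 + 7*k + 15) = (k - 5)/(k + 1)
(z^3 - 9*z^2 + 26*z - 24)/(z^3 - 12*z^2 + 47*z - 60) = (z - 2)/(z - 5)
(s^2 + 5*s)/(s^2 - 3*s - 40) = s/(s - 8)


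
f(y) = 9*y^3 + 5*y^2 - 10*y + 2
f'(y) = 27*y^2 + 10*y - 10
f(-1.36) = 2.21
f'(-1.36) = 26.34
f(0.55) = -0.49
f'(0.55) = 3.67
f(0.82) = 2.12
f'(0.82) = 16.35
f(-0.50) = 7.12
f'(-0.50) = -8.25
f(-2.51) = -83.72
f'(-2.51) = 135.00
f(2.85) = 222.45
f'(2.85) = 237.81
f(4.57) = 919.72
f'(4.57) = 599.59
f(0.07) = 1.33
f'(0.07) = -9.17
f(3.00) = 260.00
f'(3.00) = 263.00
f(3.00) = 260.00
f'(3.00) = 263.00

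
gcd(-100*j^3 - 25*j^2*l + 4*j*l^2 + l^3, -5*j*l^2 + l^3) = 5*j - l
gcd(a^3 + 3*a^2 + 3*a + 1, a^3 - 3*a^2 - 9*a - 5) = a^2 + 2*a + 1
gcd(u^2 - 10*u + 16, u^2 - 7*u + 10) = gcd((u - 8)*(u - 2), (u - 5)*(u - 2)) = u - 2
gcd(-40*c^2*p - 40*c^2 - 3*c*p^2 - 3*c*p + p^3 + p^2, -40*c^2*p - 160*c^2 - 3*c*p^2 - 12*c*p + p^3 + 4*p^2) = -40*c^2 - 3*c*p + p^2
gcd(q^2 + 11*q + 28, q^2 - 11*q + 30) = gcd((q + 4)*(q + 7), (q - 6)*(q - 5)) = 1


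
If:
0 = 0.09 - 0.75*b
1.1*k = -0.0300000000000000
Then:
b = 0.12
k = -0.03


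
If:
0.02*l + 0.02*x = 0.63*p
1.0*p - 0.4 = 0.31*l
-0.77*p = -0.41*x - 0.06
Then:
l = -1.47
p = -0.05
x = -0.25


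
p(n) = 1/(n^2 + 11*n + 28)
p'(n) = (-2*n - 11)/(n^2 + 11*n + 28)^2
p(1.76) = 0.02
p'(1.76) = -0.01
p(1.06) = 0.02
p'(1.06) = -0.01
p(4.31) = 0.01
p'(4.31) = -0.00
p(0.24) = 0.03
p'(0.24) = -0.01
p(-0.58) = 0.05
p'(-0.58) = -0.02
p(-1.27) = 0.06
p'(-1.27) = -0.03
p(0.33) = 0.03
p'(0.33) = -0.01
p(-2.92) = 0.23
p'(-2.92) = -0.27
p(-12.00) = 0.02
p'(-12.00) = 0.01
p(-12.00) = 0.02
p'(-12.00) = 0.01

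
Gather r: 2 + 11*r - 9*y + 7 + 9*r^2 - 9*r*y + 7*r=9*r^2 + r*(18 - 9*y) - 9*y + 9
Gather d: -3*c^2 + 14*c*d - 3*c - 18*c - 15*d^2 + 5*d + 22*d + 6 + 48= -3*c^2 - 21*c - 15*d^2 + d*(14*c + 27) + 54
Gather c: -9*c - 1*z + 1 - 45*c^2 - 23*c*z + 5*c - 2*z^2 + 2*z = -45*c^2 + c*(-23*z - 4) - 2*z^2 + z + 1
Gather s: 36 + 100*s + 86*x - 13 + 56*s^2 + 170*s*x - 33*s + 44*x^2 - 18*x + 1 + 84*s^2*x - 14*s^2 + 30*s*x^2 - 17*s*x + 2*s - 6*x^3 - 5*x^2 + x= s^2*(84*x + 42) + s*(30*x^2 + 153*x + 69) - 6*x^3 + 39*x^2 + 69*x + 24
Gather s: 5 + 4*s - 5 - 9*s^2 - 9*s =-9*s^2 - 5*s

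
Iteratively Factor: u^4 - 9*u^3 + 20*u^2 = (u)*(u^3 - 9*u^2 + 20*u) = u^2*(u^2 - 9*u + 20) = u^2*(u - 5)*(u - 4)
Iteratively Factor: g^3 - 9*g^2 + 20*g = (g)*(g^2 - 9*g + 20) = g*(g - 4)*(g - 5)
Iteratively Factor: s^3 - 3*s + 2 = (s + 2)*(s^2 - 2*s + 1) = (s - 1)*(s + 2)*(s - 1)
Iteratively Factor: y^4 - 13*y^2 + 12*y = (y + 4)*(y^3 - 4*y^2 + 3*y) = (y - 1)*(y + 4)*(y^2 - 3*y) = (y - 3)*(y - 1)*(y + 4)*(y)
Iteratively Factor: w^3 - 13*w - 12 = (w - 4)*(w^2 + 4*w + 3) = (w - 4)*(w + 1)*(w + 3)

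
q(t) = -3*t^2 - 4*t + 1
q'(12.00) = -76.00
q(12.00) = -479.00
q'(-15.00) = 86.00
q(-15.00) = -614.00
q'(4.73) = -32.38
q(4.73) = -85.04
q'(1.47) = -12.82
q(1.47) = -11.36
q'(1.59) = -13.54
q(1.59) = -12.94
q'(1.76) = -14.56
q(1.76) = -15.33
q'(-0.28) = -2.32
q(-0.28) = 1.88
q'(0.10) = -4.60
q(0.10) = 0.57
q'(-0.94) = 1.64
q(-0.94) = 2.11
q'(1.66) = -13.96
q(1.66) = -13.91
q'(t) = -6*t - 4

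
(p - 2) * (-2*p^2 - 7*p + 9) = -2*p^3 - 3*p^2 + 23*p - 18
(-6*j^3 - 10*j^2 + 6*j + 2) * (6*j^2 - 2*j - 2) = -36*j^5 - 48*j^4 + 68*j^3 + 20*j^2 - 16*j - 4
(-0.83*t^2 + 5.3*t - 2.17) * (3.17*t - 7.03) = -2.6311*t^3 + 22.6359*t^2 - 44.1379*t + 15.2551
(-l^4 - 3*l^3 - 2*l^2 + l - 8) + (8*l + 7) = -l^4 - 3*l^3 - 2*l^2 + 9*l - 1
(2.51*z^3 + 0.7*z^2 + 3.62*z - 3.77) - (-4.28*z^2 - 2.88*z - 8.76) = 2.51*z^3 + 4.98*z^2 + 6.5*z + 4.99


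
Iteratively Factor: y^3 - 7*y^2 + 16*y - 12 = (y - 3)*(y^2 - 4*y + 4) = (y - 3)*(y - 2)*(y - 2)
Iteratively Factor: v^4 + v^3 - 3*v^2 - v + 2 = (v + 1)*(v^3 - 3*v + 2) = (v - 1)*(v + 1)*(v^2 + v - 2) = (v - 1)*(v + 1)*(v + 2)*(v - 1)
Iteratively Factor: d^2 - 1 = (d + 1)*(d - 1)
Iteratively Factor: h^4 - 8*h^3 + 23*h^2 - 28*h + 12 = (h - 3)*(h^3 - 5*h^2 + 8*h - 4) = (h - 3)*(h - 1)*(h^2 - 4*h + 4) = (h - 3)*(h - 2)*(h - 1)*(h - 2)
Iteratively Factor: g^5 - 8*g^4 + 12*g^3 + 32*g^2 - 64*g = (g - 4)*(g^4 - 4*g^3 - 4*g^2 + 16*g) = (g - 4)*(g - 2)*(g^3 - 2*g^2 - 8*g) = (g - 4)*(g - 2)*(g + 2)*(g^2 - 4*g) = (g - 4)^2*(g - 2)*(g + 2)*(g)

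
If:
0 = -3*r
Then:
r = 0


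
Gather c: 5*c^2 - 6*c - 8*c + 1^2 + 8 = 5*c^2 - 14*c + 9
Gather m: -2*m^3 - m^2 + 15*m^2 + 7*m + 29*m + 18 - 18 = -2*m^3 + 14*m^2 + 36*m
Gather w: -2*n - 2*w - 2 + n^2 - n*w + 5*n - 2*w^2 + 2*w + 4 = n^2 - n*w + 3*n - 2*w^2 + 2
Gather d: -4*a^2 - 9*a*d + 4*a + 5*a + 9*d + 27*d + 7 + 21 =-4*a^2 + 9*a + d*(36 - 9*a) + 28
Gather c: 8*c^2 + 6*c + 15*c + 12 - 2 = 8*c^2 + 21*c + 10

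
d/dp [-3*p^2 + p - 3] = 1 - 6*p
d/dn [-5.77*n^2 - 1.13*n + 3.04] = -11.54*n - 1.13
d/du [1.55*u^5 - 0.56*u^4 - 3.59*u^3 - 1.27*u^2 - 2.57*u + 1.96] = 7.75*u^4 - 2.24*u^3 - 10.77*u^2 - 2.54*u - 2.57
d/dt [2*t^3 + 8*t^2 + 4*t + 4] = 6*t^2 + 16*t + 4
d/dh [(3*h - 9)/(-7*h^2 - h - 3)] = 3*(-7*h^2 - h + (h - 3)*(14*h + 1) - 3)/(7*h^2 + h + 3)^2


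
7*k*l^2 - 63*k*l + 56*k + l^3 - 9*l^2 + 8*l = (7*k + l)*(l - 8)*(l - 1)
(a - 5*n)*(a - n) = a^2 - 6*a*n + 5*n^2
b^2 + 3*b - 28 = (b - 4)*(b + 7)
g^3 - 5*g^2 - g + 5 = (g - 5)*(g - 1)*(g + 1)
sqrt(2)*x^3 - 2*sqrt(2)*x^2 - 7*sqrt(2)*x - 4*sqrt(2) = (x - 4)*(x + 1)*(sqrt(2)*x + sqrt(2))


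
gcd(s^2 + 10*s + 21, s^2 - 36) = 1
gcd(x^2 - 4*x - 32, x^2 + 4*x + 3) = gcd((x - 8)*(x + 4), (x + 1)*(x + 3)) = 1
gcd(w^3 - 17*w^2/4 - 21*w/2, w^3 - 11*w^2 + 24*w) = w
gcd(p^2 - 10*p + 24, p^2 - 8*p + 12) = p - 6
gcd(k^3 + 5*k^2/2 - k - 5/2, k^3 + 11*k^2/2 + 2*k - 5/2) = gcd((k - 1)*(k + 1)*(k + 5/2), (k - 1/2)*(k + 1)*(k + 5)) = k + 1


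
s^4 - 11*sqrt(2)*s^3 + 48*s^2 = s^2*(s - 8*sqrt(2))*(s - 3*sqrt(2))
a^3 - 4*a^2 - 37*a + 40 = (a - 8)*(a - 1)*(a + 5)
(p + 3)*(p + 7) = p^2 + 10*p + 21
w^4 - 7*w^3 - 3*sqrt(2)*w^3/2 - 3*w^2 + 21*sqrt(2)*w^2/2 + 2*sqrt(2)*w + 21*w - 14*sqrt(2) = (w - 7)*(w - 2*sqrt(2))*(w - sqrt(2)/2)*(w + sqrt(2))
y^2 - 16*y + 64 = (y - 8)^2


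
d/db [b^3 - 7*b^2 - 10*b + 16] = 3*b^2 - 14*b - 10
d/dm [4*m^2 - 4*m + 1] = 8*m - 4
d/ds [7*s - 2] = 7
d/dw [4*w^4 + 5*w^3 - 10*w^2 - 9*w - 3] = 16*w^3 + 15*w^2 - 20*w - 9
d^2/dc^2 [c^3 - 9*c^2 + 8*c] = 6*c - 18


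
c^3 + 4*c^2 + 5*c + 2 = (c + 1)^2*(c + 2)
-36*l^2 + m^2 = (-6*l + m)*(6*l + m)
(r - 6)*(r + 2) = r^2 - 4*r - 12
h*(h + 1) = h^2 + h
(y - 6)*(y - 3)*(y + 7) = y^3 - 2*y^2 - 45*y + 126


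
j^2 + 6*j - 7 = (j - 1)*(j + 7)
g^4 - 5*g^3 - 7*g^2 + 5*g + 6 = (g - 6)*(g - 1)*(g + 1)^2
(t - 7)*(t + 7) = t^2 - 49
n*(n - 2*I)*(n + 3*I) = n^3 + I*n^2 + 6*n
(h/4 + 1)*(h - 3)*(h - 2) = h^3/4 - h^2/4 - 7*h/2 + 6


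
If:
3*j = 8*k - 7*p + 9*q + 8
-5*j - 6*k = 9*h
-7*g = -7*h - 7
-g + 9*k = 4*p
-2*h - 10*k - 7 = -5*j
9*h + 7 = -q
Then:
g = 6260/22719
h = -16459/22719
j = 9325/7573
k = 1376/22719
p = 1531/22719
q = -3634/7573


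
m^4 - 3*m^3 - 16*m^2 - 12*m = m*(m - 6)*(m + 1)*(m + 2)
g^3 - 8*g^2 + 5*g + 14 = (g - 7)*(g - 2)*(g + 1)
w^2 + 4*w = w*(w + 4)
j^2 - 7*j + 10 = (j - 5)*(j - 2)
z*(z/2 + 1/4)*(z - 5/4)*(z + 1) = z^4/2 + z^3/8 - 11*z^2/16 - 5*z/16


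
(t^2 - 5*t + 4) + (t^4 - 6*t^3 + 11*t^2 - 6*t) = t^4 - 6*t^3 + 12*t^2 - 11*t + 4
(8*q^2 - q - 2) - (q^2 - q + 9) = 7*q^2 - 11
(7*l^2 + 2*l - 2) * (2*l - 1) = 14*l^3 - 3*l^2 - 6*l + 2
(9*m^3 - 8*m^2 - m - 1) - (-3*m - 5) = 9*m^3 - 8*m^2 + 2*m + 4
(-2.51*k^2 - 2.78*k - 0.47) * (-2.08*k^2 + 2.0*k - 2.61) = 5.2208*k^4 + 0.7624*k^3 + 1.9687*k^2 + 6.3158*k + 1.2267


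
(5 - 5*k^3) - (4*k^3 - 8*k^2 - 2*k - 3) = -9*k^3 + 8*k^2 + 2*k + 8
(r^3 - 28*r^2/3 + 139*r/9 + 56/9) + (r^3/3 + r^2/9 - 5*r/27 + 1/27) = 4*r^3/3 - 83*r^2/9 + 412*r/27 + 169/27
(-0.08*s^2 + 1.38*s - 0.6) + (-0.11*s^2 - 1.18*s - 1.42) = -0.19*s^2 + 0.2*s - 2.02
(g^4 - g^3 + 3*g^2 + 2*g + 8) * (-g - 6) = -g^5 - 5*g^4 + 3*g^3 - 20*g^2 - 20*g - 48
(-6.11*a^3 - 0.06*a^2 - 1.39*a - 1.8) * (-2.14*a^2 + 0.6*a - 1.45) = 13.0754*a^5 - 3.5376*a^4 + 11.7981*a^3 + 3.105*a^2 + 0.9355*a + 2.61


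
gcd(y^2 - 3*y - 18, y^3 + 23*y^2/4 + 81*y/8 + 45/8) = y + 3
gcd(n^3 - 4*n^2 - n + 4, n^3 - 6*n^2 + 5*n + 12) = n^2 - 3*n - 4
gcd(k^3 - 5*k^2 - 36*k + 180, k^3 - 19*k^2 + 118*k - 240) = k^2 - 11*k + 30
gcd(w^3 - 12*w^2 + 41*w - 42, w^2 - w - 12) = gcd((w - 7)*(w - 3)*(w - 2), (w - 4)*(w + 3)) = 1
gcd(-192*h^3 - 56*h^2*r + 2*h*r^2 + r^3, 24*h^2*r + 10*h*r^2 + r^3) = 24*h^2 + 10*h*r + r^2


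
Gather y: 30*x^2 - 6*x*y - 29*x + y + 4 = 30*x^2 - 29*x + y*(1 - 6*x) + 4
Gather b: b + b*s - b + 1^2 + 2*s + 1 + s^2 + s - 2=b*s + s^2 + 3*s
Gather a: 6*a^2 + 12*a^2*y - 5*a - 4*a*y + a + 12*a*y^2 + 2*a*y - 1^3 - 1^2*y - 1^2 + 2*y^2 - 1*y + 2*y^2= a^2*(12*y + 6) + a*(12*y^2 - 2*y - 4) + 4*y^2 - 2*y - 2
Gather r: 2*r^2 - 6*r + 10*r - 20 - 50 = 2*r^2 + 4*r - 70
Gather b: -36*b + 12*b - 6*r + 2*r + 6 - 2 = -24*b - 4*r + 4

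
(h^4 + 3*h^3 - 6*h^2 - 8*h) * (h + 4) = h^5 + 7*h^4 + 6*h^3 - 32*h^2 - 32*h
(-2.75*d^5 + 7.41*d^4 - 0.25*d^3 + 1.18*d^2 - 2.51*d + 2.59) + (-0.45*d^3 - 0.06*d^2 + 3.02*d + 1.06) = -2.75*d^5 + 7.41*d^4 - 0.7*d^3 + 1.12*d^2 + 0.51*d + 3.65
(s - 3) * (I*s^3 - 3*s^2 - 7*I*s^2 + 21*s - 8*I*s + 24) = I*s^4 - 3*s^3 - 10*I*s^3 + 30*s^2 + 13*I*s^2 - 39*s + 24*I*s - 72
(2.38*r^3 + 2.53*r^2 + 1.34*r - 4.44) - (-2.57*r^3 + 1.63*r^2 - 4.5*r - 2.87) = 4.95*r^3 + 0.9*r^2 + 5.84*r - 1.57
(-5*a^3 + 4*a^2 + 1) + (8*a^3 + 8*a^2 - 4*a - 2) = 3*a^3 + 12*a^2 - 4*a - 1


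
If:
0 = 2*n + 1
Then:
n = -1/2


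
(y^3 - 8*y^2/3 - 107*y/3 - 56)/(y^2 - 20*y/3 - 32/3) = (3*y^2 + 16*y + 21)/(3*y + 4)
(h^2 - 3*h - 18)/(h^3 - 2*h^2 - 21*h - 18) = 1/(h + 1)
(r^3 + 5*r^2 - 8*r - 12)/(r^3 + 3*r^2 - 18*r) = (r^2 - r - 2)/(r*(r - 3))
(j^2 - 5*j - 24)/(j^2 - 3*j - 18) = (j - 8)/(j - 6)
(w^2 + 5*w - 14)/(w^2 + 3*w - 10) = (w + 7)/(w + 5)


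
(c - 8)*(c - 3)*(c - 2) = c^3 - 13*c^2 + 46*c - 48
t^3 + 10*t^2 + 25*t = t*(t + 5)^2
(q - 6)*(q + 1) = q^2 - 5*q - 6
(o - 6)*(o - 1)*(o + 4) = o^3 - 3*o^2 - 22*o + 24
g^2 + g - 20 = (g - 4)*(g + 5)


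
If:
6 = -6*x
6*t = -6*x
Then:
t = 1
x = -1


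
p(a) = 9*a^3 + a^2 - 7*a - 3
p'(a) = 27*a^2 + 2*a - 7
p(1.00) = 0.00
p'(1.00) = 22.00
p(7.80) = 4274.21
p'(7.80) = 1651.28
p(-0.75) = -0.98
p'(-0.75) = 6.69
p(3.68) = 433.31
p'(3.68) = 366.00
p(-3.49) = -348.97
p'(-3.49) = 314.88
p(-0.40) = -0.62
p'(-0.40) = -3.48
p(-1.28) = -11.28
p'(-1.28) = 34.68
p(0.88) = -2.25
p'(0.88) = 15.67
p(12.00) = 15609.00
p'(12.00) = 3905.00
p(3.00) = 228.00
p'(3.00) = 242.00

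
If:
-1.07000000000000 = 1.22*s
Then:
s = -0.88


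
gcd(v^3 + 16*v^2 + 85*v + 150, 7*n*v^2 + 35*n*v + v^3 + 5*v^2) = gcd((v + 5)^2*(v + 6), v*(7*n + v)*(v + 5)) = v + 5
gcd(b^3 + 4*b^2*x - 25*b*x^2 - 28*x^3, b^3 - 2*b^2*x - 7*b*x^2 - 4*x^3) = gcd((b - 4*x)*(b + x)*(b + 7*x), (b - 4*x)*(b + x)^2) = -b^2 + 3*b*x + 4*x^2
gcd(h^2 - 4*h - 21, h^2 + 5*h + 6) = h + 3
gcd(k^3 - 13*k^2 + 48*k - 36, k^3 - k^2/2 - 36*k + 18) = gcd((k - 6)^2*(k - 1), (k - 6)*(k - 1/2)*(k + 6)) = k - 6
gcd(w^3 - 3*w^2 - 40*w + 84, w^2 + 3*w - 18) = w + 6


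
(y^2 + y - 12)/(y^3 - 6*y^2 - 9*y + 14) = (y^2 + y - 12)/(y^3 - 6*y^2 - 9*y + 14)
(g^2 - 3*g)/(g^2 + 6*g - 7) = g*(g - 3)/(g^2 + 6*g - 7)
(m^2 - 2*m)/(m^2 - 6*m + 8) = m/(m - 4)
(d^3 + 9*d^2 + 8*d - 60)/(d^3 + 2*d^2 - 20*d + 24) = (d + 5)/(d - 2)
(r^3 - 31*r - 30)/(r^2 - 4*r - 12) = (r^2 + 6*r + 5)/(r + 2)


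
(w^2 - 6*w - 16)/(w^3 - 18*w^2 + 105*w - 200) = (w + 2)/(w^2 - 10*w + 25)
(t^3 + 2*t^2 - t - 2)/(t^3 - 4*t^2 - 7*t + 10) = (t + 1)/(t - 5)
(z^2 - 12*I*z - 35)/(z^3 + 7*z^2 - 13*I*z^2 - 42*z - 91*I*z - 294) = (z - 5*I)/(z^2 + z*(7 - 6*I) - 42*I)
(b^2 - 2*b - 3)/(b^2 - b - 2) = (b - 3)/(b - 2)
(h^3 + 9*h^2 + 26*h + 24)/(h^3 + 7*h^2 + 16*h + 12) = (h + 4)/(h + 2)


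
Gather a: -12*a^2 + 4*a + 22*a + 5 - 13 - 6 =-12*a^2 + 26*a - 14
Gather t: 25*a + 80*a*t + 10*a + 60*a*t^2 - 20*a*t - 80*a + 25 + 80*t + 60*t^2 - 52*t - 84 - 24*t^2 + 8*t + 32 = -45*a + t^2*(60*a + 36) + t*(60*a + 36) - 27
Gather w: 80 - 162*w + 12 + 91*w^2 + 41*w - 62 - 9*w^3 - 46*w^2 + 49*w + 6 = -9*w^3 + 45*w^2 - 72*w + 36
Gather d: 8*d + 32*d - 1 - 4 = 40*d - 5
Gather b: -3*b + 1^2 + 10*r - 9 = -3*b + 10*r - 8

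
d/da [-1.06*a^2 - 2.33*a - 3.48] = -2.12*a - 2.33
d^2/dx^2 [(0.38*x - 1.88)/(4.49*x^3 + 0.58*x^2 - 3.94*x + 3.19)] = (45.965028*x^5 - 448.87428*x^4 - 64.633816*x^3 + 130.44204*x^2 + 183.123168*x - 41.859848)/(90.518849*x^9 + 35.078574*x^8 - 233.761074*x^7 + 131.563981*x^6 + 254.971032*x^5 - 308.367672*x^4 + 32.170355*x^3 + 166.267266*x^2 - 120.281502*x + 32.461759)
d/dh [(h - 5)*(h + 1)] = 2*h - 4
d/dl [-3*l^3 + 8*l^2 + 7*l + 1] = -9*l^2 + 16*l + 7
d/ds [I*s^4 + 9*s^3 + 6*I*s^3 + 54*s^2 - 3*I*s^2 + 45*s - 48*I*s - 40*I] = 4*I*s^3 + s^2*(27 + 18*I) + 6*s*(18 - I) + 45 - 48*I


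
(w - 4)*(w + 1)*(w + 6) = w^3 + 3*w^2 - 22*w - 24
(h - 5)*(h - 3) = h^2 - 8*h + 15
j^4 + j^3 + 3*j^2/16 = j^2*(j + 1/4)*(j + 3/4)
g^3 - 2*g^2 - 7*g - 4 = (g - 4)*(g + 1)^2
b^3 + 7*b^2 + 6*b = b*(b + 1)*(b + 6)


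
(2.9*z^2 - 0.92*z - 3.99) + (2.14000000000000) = 2.9*z^2 - 0.92*z - 1.85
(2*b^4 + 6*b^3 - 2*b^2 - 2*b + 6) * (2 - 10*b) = -20*b^5 - 56*b^4 + 32*b^3 + 16*b^2 - 64*b + 12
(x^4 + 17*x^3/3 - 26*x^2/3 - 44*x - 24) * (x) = x^5 + 17*x^4/3 - 26*x^3/3 - 44*x^2 - 24*x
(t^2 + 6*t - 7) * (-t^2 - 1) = -t^4 - 6*t^3 + 6*t^2 - 6*t + 7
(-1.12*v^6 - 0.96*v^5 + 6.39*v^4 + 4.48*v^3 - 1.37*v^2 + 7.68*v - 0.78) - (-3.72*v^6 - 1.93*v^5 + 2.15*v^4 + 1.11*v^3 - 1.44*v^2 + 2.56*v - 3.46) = 2.6*v^6 + 0.97*v^5 + 4.24*v^4 + 3.37*v^3 + 0.0699999999999998*v^2 + 5.12*v + 2.68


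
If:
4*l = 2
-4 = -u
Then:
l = 1/2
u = 4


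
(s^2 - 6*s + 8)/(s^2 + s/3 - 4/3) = 3*(s^2 - 6*s + 8)/(3*s^2 + s - 4)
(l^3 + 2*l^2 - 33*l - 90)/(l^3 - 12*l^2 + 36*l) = (l^2 + 8*l + 15)/(l*(l - 6))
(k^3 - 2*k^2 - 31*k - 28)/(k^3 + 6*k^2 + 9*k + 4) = (k - 7)/(k + 1)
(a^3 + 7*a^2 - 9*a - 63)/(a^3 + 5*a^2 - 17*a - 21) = (a + 3)/(a + 1)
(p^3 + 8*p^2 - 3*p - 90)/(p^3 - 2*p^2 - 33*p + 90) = (p + 5)/(p - 5)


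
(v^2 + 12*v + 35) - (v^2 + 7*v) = 5*v + 35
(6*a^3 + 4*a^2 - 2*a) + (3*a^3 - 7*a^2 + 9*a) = 9*a^3 - 3*a^2 + 7*a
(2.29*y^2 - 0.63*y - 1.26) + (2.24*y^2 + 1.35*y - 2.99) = 4.53*y^2 + 0.72*y - 4.25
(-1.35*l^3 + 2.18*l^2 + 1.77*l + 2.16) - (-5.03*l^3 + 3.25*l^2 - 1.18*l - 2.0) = 3.68*l^3 - 1.07*l^2 + 2.95*l + 4.16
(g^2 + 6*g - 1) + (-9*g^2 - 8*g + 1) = -8*g^2 - 2*g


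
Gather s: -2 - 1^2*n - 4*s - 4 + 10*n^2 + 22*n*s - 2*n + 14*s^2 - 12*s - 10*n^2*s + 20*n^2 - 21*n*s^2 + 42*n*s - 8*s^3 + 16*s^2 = 30*n^2 - 3*n - 8*s^3 + s^2*(30 - 21*n) + s*(-10*n^2 + 64*n - 16) - 6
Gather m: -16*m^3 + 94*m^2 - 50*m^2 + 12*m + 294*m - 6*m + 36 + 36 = -16*m^3 + 44*m^2 + 300*m + 72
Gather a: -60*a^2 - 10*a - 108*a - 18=-60*a^2 - 118*a - 18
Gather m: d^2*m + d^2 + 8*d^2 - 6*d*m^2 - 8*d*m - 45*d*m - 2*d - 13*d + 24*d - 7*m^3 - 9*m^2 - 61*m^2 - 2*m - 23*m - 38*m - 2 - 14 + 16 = 9*d^2 + 9*d - 7*m^3 + m^2*(-6*d - 70) + m*(d^2 - 53*d - 63)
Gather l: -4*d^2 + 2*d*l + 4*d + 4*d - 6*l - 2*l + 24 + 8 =-4*d^2 + 8*d + l*(2*d - 8) + 32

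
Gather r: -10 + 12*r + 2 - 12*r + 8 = 0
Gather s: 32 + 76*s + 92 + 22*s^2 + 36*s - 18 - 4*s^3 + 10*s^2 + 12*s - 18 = -4*s^3 + 32*s^2 + 124*s + 88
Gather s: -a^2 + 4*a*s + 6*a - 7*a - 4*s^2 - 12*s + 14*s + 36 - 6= -a^2 - a - 4*s^2 + s*(4*a + 2) + 30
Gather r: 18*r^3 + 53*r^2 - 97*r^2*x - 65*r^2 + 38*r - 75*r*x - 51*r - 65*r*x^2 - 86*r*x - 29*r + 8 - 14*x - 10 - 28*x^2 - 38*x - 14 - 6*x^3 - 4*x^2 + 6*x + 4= 18*r^3 + r^2*(-97*x - 12) + r*(-65*x^2 - 161*x - 42) - 6*x^3 - 32*x^2 - 46*x - 12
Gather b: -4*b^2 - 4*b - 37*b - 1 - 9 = -4*b^2 - 41*b - 10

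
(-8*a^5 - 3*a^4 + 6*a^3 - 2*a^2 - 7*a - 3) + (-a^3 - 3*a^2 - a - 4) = -8*a^5 - 3*a^4 + 5*a^3 - 5*a^2 - 8*a - 7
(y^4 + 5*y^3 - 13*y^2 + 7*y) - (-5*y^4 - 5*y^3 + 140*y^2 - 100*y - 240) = 6*y^4 + 10*y^3 - 153*y^2 + 107*y + 240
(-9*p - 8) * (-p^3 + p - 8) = 9*p^4 + 8*p^3 - 9*p^2 + 64*p + 64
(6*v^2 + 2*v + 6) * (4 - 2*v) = -12*v^3 + 20*v^2 - 4*v + 24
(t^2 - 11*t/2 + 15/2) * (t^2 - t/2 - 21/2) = t^4 - 6*t^3 - t^2/4 + 54*t - 315/4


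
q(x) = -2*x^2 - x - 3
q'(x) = -4*x - 1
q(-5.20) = -51.88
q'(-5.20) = 19.80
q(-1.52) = -6.10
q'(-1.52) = 5.08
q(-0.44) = -2.95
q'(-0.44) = 0.76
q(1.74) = -10.80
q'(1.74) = -7.96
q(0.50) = -4.00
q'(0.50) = -3.00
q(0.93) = -5.66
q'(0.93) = -4.72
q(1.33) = -7.87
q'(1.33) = -6.32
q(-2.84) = -16.29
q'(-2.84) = 10.36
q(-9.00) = -156.00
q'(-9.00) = 35.00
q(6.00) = -81.00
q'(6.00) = -25.00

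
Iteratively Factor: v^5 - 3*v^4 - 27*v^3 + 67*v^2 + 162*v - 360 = (v - 5)*(v^4 + 2*v^3 - 17*v^2 - 18*v + 72) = (v - 5)*(v + 4)*(v^3 - 2*v^2 - 9*v + 18) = (v - 5)*(v + 3)*(v + 4)*(v^2 - 5*v + 6) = (v - 5)*(v - 3)*(v + 3)*(v + 4)*(v - 2)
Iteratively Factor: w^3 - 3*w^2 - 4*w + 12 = (w - 2)*(w^2 - w - 6) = (w - 2)*(w + 2)*(w - 3)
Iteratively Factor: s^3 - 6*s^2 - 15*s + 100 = (s - 5)*(s^2 - s - 20) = (s - 5)*(s + 4)*(s - 5)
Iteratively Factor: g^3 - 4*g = (g)*(g^2 - 4) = g*(g - 2)*(g + 2)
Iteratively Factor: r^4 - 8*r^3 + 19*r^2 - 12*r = (r - 4)*(r^3 - 4*r^2 + 3*r) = (r - 4)*(r - 1)*(r^2 - 3*r) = (r - 4)*(r - 3)*(r - 1)*(r)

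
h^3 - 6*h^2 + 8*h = h*(h - 4)*(h - 2)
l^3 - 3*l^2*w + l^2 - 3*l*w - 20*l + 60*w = (l - 4)*(l + 5)*(l - 3*w)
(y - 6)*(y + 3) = y^2 - 3*y - 18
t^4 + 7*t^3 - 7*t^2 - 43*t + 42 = (t - 2)*(t - 1)*(t + 3)*(t + 7)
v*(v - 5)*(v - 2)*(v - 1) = v^4 - 8*v^3 + 17*v^2 - 10*v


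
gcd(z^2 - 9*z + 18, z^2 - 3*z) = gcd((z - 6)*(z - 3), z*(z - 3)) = z - 3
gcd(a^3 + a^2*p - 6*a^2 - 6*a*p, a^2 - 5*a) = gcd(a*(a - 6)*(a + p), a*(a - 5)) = a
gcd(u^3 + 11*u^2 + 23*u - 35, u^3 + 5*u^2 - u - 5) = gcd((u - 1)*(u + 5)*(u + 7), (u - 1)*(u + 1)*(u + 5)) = u^2 + 4*u - 5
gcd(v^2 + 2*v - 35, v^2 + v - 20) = 1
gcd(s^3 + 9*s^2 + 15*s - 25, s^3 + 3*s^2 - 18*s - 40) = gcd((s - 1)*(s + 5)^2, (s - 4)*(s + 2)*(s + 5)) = s + 5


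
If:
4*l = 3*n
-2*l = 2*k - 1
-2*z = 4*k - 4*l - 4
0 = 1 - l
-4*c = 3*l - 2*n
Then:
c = -1/12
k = -1/2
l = 1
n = 4/3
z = 5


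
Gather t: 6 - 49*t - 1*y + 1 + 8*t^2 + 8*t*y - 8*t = 8*t^2 + t*(8*y - 57) - y + 7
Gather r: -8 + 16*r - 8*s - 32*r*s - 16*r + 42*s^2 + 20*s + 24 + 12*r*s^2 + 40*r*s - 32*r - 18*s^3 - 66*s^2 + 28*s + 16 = r*(12*s^2 + 8*s - 32) - 18*s^3 - 24*s^2 + 40*s + 32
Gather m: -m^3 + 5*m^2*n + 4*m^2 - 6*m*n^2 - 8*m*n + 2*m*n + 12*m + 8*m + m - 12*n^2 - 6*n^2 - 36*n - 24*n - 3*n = -m^3 + m^2*(5*n + 4) + m*(-6*n^2 - 6*n + 21) - 18*n^2 - 63*n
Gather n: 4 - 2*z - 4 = -2*z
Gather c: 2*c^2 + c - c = 2*c^2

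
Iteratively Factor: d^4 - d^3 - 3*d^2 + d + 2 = (d + 1)*(d^3 - 2*d^2 - d + 2) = (d - 1)*(d + 1)*(d^2 - d - 2) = (d - 2)*(d - 1)*(d + 1)*(d + 1)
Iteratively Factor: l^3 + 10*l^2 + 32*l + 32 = (l + 4)*(l^2 + 6*l + 8) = (l + 2)*(l + 4)*(l + 4)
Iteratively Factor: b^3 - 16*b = (b + 4)*(b^2 - 4*b) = (b - 4)*(b + 4)*(b)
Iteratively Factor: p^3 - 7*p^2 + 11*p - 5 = (p - 1)*(p^2 - 6*p + 5) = (p - 5)*(p - 1)*(p - 1)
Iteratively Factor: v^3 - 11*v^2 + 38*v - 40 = (v - 2)*(v^2 - 9*v + 20) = (v - 4)*(v - 2)*(v - 5)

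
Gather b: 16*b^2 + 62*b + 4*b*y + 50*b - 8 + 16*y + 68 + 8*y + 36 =16*b^2 + b*(4*y + 112) + 24*y + 96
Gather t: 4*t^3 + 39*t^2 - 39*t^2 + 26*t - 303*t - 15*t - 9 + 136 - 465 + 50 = 4*t^3 - 292*t - 288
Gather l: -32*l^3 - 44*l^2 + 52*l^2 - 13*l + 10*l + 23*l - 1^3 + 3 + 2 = -32*l^3 + 8*l^2 + 20*l + 4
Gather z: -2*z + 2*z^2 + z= 2*z^2 - z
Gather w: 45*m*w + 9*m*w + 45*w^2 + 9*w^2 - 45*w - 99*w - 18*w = 54*w^2 + w*(54*m - 162)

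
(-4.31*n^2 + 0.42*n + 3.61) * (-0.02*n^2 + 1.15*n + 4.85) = 0.0862*n^4 - 4.9649*n^3 - 20.4927*n^2 + 6.1885*n + 17.5085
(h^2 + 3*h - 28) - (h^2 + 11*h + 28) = -8*h - 56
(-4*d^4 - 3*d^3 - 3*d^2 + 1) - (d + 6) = -4*d^4 - 3*d^3 - 3*d^2 - d - 5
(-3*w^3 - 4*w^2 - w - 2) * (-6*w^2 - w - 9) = 18*w^5 + 27*w^4 + 37*w^3 + 49*w^2 + 11*w + 18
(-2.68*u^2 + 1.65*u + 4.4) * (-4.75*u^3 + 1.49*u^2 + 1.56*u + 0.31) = 12.73*u^5 - 11.8307*u^4 - 22.6223*u^3 + 8.2992*u^2 + 7.3755*u + 1.364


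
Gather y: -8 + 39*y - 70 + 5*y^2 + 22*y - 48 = 5*y^2 + 61*y - 126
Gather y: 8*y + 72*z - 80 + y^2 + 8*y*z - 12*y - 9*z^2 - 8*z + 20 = y^2 + y*(8*z - 4) - 9*z^2 + 64*z - 60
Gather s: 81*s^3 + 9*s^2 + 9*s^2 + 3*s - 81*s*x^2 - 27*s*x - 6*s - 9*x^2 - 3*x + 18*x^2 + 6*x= 81*s^3 + 18*s^2 + s*(-81*x^2 - 27*x - 3) + 9*x^2 + 3*x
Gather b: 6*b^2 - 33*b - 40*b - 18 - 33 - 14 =6*b^2 - 73*b - 65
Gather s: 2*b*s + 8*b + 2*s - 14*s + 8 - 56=8*b + s*(2*b - 12) - 48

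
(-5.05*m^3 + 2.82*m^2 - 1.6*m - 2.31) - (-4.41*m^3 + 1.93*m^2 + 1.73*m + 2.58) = -0.64*m^3 + 0.89*m^2 - 3.33*m - 4.89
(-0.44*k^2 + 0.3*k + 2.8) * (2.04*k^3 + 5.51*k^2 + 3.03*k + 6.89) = -0.8976*k^5 - 1.8124*k^4 + 6.0318*k^3 + 13.3054*k^2 + 10.551*k + 19.292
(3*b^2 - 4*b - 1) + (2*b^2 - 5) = 5*b^2 - 4*b - 6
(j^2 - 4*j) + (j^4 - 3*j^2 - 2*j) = j^4 - 2*j^2 - 6*j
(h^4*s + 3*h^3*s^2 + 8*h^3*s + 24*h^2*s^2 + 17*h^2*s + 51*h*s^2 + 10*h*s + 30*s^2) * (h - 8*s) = h^5*s - 5*h^4*s^2 + 8*h^4*s - 24*h^3*s^3 - 40*h^3*s^2 + 17*h^3*s - 192*h^2*s^3 - 85*h^2*s^2 + 10*h^2*s - 408*h*s^3 - 50*h*s^2 - 240*s^3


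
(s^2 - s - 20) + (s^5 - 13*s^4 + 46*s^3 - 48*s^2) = s^5 - 13*s^4 + 46*s^3 - 47*s^2 - s - 20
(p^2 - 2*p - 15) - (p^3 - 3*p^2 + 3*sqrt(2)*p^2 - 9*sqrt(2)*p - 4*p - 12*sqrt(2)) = -p^3 - 3*sqrt(2)*p^2 + 4*p^2 + 2*p + 9*sqrt(2)*p - 15 + 12*sqrt(2)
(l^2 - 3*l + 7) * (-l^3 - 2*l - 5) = -l^5 + 3*l^4 - 9*l^3 + l^2 + l - 35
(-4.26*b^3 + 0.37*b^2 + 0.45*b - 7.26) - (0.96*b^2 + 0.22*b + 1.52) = -4.26*b^3 - 0.59*b^2 + 0.23*b - 8.78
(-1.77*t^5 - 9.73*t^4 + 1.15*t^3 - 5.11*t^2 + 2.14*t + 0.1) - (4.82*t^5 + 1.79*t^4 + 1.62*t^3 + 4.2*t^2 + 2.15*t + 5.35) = -6.59*t^5 - 11.52*t^4 - 0.47*t^3 - 9.31*t^2 - 0.00999999999999979*t - 5.25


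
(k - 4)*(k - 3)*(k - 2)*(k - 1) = k^4 - 10*k^3 + 35*k^2 - 50*k + 24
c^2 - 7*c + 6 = (c - 6)*(c - 1)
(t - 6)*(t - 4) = t^2 - 10*t + 24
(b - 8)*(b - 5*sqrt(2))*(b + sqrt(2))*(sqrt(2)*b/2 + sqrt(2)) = sqrt(2)*b^4/2 - 3*sqrt(2)*b^3 - 4*b^3 - 13*sqrt(2)*b^2 + 24*b^2 + 30*sqrt(2)*b + 64*b + 80*sqrt(2)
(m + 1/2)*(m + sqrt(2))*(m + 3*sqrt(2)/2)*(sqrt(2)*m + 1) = sqrt(2)*m^4 + sqrt(2)*m^3/2 + 6*m^3 + 3*m^2 + 11*sqrt(2)*m^2/2 + 3*m + 11*sqrt(2)*m/4 + 3/2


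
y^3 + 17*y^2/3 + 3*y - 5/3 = (y - 1/3)*(y + 1)*(y + 5)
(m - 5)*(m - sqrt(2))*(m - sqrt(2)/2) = m^3 - 5*m^2 - 3*sqrt(2)*m^2/2 + m + 15*sqrt(2)*m/2 - 5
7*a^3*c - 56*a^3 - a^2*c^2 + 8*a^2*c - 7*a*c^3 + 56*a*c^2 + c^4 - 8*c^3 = (-7*a + c)*(-a + c)*(a + c)*(c - 8)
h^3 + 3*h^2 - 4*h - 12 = (h - 2)*(h + 2)*(h + 3)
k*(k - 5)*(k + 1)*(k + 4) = k^4 - 21*k^2 - 20*k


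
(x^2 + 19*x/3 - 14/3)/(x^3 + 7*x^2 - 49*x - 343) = (x - 2/3)/(x^2 - 49)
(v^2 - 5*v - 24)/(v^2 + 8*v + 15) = (v - 8)/(v + 5)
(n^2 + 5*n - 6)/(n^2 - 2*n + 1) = (n + 6)/(n - 1)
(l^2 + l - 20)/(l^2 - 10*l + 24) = (l + 5)/(l - 6)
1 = 1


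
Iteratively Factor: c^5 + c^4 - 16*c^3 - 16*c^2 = (c + 4)*(c^4 - 3*c^3 - 4*c^2) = (c - 4)*(c + 4)*(c^3 + c^2) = c*(c - 4)*(c + 4)*(c^2 + c) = c^2*(c - 4)*(c + 4)*(c + 1)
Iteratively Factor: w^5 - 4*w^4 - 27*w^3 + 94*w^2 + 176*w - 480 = (w + 4)*(w^4 - 8*w^3 + 5*w^2 + 74*w - 120) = (w - 2)*(w + 4)*(w^3 - 6*w^2 - 7*w + 60) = (w - 5)*(w - 2)*(w + 4)*(w^2 - w - 12) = (w - 5)*(w - 2)*(w + 3)*(w + 4)*(w - 4)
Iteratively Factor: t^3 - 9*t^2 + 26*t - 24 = (t - 4)*(t^2 - 5*t + 6) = (t - 4)*(t - 2)*(t - 3)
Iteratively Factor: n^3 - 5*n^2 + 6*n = (n - 2)*(n^2 - 3*n) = (n - 3)*(n - 2)*(n)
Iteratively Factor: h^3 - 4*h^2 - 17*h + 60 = (h - 5)*(h^2 + h - 12) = (h - 5)*(h + 4)*(h - 3)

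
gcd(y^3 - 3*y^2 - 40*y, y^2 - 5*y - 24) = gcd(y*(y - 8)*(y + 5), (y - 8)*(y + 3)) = y - 8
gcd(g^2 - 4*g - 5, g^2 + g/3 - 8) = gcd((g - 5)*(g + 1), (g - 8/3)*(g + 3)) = 1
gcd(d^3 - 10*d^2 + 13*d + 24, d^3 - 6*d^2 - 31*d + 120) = d^2 - 11*d + 24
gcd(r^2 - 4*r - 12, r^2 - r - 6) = r + 2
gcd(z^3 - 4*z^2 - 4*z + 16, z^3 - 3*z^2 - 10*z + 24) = z^2 - 6*z + 8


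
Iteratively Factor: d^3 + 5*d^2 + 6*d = (d + 3)*(d^2 + 2*d) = (d + 2)*(d + 3)*(d)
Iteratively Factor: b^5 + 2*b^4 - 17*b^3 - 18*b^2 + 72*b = (b + 3)*(b^4 - b^3 - 14*b^2 + 24*b) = b*(b + 3)*(b^3 - b^2 - 14*b + 24) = b*(b + 3)*(b + 4)*(b^2 - 5*b + 6) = b*(b - 2)*(b + 3)*(b + 4)*(b - 3)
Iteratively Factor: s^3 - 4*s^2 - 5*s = (s)*(s^2 - 4*s - 5) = s*(s + 1)*(s - 5)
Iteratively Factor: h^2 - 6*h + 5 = (h - 5)*(h - 1)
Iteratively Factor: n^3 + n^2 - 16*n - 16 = (n + 1)*(n^2 - 16) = (n + 1)*(n + 4)*(n - 4)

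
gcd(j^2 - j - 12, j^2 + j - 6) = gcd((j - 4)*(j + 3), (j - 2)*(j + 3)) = j + 3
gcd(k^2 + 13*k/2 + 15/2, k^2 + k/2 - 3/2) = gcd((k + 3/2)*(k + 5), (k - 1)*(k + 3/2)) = k + 3/2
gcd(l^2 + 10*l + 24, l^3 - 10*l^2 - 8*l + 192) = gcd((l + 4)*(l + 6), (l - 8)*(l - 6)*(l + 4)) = l + 4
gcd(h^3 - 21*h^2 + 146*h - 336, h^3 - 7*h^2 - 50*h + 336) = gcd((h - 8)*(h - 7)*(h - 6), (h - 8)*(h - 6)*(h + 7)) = h^2 - 14*h + 48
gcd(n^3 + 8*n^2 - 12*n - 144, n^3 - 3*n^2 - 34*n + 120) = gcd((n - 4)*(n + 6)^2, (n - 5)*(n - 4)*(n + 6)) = n^2 + 2*n - 24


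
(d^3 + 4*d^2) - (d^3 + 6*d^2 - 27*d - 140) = -2*d^2 + 27*d + 140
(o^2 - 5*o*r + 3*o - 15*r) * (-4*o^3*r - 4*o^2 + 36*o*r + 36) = -4*o^5*r + 20*o^4*r^2 - 12*o^4*r - 4*o^4 + 60*o^3*r^2 + 56*o^3*r - 12*o^3 - 180*o^2*r^2 + 168*o^2*r + 36*o^2 - 540*o*r^2 - 180*o*r + 108*o - 540*r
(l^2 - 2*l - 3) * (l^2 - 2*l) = l^4 - 4*l^3 + l^2 + 6*l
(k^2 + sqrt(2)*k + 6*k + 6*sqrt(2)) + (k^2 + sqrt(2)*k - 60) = 2*k^2 + 2*sqrt(2)*k + 6*k - 60 + 6*sqrt(2)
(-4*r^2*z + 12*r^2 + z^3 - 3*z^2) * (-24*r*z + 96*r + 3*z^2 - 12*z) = 96*r^3*z^2 - 672*r^3*z + 1152*r^3 - 12*r^2*z^3 + 84*r^2*z^2 - 144*r^2*z - 24*r*z^4 + 168*r*z^3 - 288*r*z^2 + 3*z^5 - 21*z^4 + 36*z^3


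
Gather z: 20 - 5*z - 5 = 15 - 5*z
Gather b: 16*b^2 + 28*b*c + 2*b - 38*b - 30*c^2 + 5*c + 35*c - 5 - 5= 16*b^2 + b*(28*c - 36) - 30*c^2 + 40*c - 10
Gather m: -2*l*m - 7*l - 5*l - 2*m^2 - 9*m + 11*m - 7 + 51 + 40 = -12*l - 2*m^2 + m*(2 - 2*l) + 84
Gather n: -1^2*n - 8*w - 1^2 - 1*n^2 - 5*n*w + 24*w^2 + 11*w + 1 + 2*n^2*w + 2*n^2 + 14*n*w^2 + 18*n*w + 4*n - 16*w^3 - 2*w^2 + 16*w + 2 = n^2*(2*w + 1) + n*(14*w^2 + 13*w + 3) - 16*w^3 + 22*w^2 + 19*w + 2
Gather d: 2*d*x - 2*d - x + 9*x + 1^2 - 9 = d*(2*x - 2) + 8*x - 8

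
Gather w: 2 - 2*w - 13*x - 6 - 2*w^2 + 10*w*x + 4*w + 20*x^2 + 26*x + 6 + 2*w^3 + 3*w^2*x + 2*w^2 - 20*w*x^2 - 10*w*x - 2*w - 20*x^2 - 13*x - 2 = 2*w^3 + 3*w^2*x - 20*w*x^2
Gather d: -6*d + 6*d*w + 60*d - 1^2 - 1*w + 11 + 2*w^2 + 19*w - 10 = d*(6*w + 54) + 2*w^2 + 18*w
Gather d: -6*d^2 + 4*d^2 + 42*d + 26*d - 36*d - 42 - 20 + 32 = -2*d^2 + 32*d - 30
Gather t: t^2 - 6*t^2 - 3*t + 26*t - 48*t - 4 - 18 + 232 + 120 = -5*t^2 - 25*t + 330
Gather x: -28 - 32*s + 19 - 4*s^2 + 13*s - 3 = -4*s^2 - 19*s - 12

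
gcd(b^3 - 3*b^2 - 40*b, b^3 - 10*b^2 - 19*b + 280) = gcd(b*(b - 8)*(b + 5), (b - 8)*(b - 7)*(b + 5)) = b^2 - 3*b - 40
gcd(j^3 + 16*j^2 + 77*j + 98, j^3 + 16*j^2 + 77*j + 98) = j^3 + 16*j^2 + 77*j + 98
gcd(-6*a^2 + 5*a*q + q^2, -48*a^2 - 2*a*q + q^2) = 6*a + q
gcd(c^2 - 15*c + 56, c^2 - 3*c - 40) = c - 8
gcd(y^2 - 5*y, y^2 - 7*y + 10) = y - 5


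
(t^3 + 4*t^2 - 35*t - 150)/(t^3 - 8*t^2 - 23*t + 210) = (t + 5)/(t - 7)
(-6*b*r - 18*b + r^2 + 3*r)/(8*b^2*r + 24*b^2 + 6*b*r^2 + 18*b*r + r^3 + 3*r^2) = (-6*b + r)/(8*b^2 + 6*b*r + r^2)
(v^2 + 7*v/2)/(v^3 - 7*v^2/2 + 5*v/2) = (2*v + 7)/(2*v^2 - 7*v + 5)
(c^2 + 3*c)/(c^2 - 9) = c/(c - 3)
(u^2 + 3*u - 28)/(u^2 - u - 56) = (u - 4)/(u - 8)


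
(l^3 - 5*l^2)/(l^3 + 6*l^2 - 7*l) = l*(l - 5)/(l^2 + 6*l - 7)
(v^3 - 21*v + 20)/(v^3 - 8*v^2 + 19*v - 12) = (v + 5)/(v - 3)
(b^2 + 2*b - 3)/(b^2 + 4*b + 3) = (b - 1)/(b + 1)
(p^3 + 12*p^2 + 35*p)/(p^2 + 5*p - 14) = p*(p + 5)/(p - 2)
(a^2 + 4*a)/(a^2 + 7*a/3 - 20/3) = 3*a/(3*a - 5)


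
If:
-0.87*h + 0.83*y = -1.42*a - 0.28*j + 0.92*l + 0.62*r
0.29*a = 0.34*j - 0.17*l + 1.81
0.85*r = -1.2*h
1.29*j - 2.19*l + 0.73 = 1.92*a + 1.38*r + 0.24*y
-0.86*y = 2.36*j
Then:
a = 3.26151458232575 - 0.4677760225151*y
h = 8.55365473561607 - 0.0187814710311623*y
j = -0.364406779661017*y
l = 0.0691573026154891*y + 5.0832986536796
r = 0.0265150179263467*y - 12.0757478620462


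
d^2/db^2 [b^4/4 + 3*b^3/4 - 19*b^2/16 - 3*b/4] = 3*b^2 + 9*b/2 - 19/8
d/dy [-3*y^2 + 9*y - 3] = 9 - 6*y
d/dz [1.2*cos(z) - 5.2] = -1.2*sin(z)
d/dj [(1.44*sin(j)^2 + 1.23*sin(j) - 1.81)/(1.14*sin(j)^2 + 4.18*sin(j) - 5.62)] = (4.617*sin(j)^2 - 12.0588*sin(j) + 0.653199999999999)*cos(j)/(1.2996*sin(j)^4 + 9.5304*sin(j)^3 + 4.6588*sin(j)^2 - 46.9832*sin(j) + 31.5844)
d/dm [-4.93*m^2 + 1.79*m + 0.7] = 1.79 - 9.86*m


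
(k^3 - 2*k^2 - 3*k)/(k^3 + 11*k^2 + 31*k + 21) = k*(k - 3)/(k^2 + 10*k + 21)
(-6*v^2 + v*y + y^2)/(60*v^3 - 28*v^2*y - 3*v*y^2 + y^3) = (3*v + y)/(-30*v^2 - v*y + y^2)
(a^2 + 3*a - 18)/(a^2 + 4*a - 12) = (a - 3)/(a - 2)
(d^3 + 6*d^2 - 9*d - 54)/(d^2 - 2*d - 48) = (d^2 - 9)/(d - 8)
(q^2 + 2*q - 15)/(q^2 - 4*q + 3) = (q + 5)/(q - 1)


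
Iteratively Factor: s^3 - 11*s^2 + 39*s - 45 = (s - 5)*(s^2 - 6*s + 9) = (s - 5)*(s - 3)*(s - 3)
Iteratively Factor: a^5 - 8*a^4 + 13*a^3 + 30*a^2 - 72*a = (a)*(a^4 - 8*a^3 + 13*a^2 + 30*a - 72) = a*(a - 4)*(a^3 - 4*a^2 - 3*a + 18) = a*(a - 4)*(a + 2)*(a^2 - 6*a + 9) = a*(a - 4)*(a - 3)*(a + 2)*(a - 3)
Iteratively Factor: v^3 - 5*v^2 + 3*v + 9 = (v - 3)*(v^2 - 2*v - 3) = (v - 3)*(v + 1)*(v - 3)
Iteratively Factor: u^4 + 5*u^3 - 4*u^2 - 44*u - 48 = (u + 4)*(u^3 + u^2 - 8*u - 12) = (u + 2)*(u + 4)*(u^2 - u - 6) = (u + 2)^2*(u + 4)*(u - 3)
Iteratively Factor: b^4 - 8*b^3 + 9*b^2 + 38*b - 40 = (b - 1)*(b^3 - 7*b^2 + 2*b + 40) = (b - 1)*(b + 2)*(b^2 - 9*b + 20) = (b - 5)*(b - 1)*(b + 2)*(b - 4)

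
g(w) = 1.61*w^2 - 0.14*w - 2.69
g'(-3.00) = -9.80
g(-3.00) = 12.22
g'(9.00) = 28.84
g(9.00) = 126.46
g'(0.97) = 2.98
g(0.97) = -1.31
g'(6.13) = 19.60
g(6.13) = 56.95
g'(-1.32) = -4.39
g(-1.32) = 0.30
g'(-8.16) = -26.42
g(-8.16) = 105.66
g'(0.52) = 1.53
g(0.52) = -2.33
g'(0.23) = 0.60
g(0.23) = -2.64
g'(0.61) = 1.82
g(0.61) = -2.18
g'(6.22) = 19.89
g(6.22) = 58.73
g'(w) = 3.22*w - 0.14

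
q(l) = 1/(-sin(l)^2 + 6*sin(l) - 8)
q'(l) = (2*sin(l)*cos(l) - 6*cos(l))/(-sin(l)^2 + 6*sin(l) - 8)^2 = 2*(sin(l) - 3)*cos(l)/(sin(l)^2 - 6*sin(l) + 8)^2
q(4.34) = -0.07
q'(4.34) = 0.01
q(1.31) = -0.32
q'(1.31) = -0.11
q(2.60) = -0.19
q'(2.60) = 0.16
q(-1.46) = -0.07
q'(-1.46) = -0.00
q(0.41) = -0.17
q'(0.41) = -0.14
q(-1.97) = -0.07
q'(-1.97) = 0.01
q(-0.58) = -0.09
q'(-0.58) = -0.04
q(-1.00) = -0.07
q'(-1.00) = -0.02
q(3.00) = -0.14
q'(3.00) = 0.11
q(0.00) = -0.12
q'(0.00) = -0.09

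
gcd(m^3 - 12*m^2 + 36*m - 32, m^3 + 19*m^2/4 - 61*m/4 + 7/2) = m - 2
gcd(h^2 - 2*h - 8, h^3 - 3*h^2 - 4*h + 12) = h + 2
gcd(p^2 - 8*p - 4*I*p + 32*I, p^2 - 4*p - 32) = p - 8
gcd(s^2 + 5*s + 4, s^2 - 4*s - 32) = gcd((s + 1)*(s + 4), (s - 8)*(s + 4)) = s + 4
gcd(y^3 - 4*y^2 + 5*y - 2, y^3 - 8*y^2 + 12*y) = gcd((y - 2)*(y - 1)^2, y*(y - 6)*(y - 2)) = y - 2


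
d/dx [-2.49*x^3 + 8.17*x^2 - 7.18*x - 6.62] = -7.47*x^2 + 16.34*x - 7.18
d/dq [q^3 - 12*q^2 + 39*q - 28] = 3*q^2 - 24*q + 39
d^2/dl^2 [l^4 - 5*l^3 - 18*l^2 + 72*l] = 12*l^2 - 30*l - 36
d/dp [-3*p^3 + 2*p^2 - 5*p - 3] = -9*p^2 + 4*p - 5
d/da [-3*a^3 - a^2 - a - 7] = -9*a^2 - 2*a - 1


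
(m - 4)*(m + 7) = m^2 + 3*m - 28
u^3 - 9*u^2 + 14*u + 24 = (u - 6)*(u - 4)*(u + 1)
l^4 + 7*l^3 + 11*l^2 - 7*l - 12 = (l - 1)*(l + 1)*(l + 3)*(l + 4)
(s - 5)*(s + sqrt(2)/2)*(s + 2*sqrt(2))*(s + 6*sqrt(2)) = s^4 - 5*s^3 + 17*sqrt(2)*s^3/2 - 85*sqrt(2)*s^2/2 + 32*s^2 - 160*s + 12*sqrt(2)*s - 60*sqrt(2)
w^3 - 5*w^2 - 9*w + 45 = (w - 5)*(w - 3)*(w + 3)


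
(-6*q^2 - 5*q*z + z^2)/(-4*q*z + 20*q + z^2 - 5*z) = (6*q^2 + 5*q*z - z^2)/(4*q*z - 20*q - z^2 + 5*z)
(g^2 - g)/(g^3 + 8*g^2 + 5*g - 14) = g/(g^2 + 9*g + 14)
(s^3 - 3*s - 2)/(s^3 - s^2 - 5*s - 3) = (s - 2)/(s - 3)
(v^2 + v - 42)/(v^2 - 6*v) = (v + 7)/v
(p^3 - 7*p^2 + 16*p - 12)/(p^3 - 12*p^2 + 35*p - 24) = (p^2 - 4*p + 4)/(p^2 - 9*p + 8)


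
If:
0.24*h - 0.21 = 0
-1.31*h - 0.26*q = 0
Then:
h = 0.88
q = -4.41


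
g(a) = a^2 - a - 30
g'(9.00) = 17.00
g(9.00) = 42.00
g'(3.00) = 5.00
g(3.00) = -24.00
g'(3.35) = 5.70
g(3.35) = -22.13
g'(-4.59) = -10.18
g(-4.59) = -4.34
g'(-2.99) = -6.98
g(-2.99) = -18.07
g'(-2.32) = -5.64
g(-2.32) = -22.30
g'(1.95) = 2.90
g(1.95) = -28.15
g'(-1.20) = -3.40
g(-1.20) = -27.36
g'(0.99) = 0.98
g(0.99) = -30.01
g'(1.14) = 1.28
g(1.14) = -29.84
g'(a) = 2*a - 1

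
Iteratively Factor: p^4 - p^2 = (p)*(p^3 - p) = p*(p + 1)*(p^2 - p) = p^2*(p + 1)*(p - 1)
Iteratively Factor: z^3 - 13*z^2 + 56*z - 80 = (z - 4)*(z^2 - 9*z + 20) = (z - 5)*(z - 4)*(z - 4)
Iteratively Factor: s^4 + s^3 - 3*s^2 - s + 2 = (s - 1)*(s^3 + 2*s^2 - s - 2) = (s - 1)*(s + 2)*(s^2 - 1) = (s - 1)*(s + 1)*(s + 2)*(s - 1)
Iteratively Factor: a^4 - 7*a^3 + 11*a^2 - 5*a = (a - 5)*(a^3 - 2*a^2 + a) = (a - 5)*(a - 1)*(a^2 - a) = a*(a - 5)*(a - 1)*(a - 1)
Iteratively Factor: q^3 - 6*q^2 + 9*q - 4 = (q - 1)*(q^2 - 5*q + 4) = (q - 4)*(q - 1)*(q - 1)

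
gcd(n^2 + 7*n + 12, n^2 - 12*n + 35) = 1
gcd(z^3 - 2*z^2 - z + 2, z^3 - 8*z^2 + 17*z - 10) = z^2 - 3*z + 2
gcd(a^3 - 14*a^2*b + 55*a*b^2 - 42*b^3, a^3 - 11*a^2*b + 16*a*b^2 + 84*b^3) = a^2 - 13*a*b + 42*b^2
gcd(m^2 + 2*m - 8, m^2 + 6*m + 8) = m + 4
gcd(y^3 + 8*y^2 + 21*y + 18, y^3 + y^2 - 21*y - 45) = y^2 + 6*y + 9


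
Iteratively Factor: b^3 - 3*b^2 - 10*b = (b - 5)*(b^2 + 2*b) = (b - 5)*(b + 2)*(b)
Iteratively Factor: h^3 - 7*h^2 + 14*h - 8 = (h - 4)*(h^2 - 3*h + 2) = (h - 4)*(h - 1)*(h - 2)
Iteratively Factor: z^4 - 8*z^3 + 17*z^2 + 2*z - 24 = (z - 4)*(z^3 - 4*z^2 + z + 6) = (z - 4)*(z + 1)*(z^2 - 5*z + 6) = (z - 4)*(z - 3)*(z + 1)*(z - 2)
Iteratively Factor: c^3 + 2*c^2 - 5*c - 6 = (c + 3)*(c^2 - c - 2) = (c - 2)*(c + 3)*(c + 1)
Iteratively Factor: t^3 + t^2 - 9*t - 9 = (t + 1)*(t^2 - 9) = (t - 3)*(t + 1)*(t + 3)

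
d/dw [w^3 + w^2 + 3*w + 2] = 3*w^2 + 2*w + 3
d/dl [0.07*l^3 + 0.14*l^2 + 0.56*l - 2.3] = 0.21*l^2 + 0.28*l + 0.56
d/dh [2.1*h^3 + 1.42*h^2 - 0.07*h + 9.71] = 6.3*h^2 + 2.84*h - 0.07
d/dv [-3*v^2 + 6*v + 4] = 6 - 6*v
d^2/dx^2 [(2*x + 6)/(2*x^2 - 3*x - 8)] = 4*(3*(-2*x - 1)*(-2*x^2 + 3*x + 8) - (x + 3)*(4*x - 3)^2)/(-2*x^2 + 3*x + 8)^3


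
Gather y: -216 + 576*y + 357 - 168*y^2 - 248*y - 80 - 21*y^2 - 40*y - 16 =-189*y^2 + 288*y + 45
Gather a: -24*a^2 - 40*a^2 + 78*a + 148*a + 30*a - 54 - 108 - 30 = -64*a^2 + 256*a - 192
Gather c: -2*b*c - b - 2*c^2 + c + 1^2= -b - 2*c^2 + c*(1 - 2*b) + 1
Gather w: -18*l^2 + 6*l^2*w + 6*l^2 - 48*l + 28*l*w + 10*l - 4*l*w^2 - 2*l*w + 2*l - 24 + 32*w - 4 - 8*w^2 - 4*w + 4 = -12*l^2 - 36*l + w^2*(-4*l - 8) + w*(6*l^2 + 26*l + 28) - 24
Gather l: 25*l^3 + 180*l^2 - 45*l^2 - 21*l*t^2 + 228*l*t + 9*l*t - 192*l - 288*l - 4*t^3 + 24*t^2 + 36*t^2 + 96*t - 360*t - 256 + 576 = 25*l^3 + 135*l^2 + l*(-21*t^2 + 237*t - 480) - 4*t^3 + 60*t^2 - 264*t + 320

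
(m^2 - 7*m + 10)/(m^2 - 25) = (m - 2)/(m + 5)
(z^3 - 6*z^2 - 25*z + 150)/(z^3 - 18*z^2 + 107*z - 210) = (z + 5)/(z - 7)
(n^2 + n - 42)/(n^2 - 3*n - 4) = (-n^2 - n + 42)/(-n^2 + 3*n + 4)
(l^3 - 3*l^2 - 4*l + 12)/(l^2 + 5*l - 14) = (l^2 - l - 6)/(l + 7)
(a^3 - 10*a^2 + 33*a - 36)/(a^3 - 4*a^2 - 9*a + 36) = (a - 3)/(a + 3)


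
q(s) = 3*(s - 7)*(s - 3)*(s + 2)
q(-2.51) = -80.17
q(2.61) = 23.68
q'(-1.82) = 120.17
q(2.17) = 50.15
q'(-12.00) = 1875.00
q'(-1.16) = 70.79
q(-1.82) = 22.96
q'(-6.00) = 615.00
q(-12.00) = -8550.00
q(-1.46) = 61.13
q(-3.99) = -458.62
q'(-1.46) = 92.26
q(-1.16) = 85.54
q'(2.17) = -58.78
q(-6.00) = -1404.00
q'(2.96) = -60.23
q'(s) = 3*(s - 7)*(s - 3) + 3*(s - 7)*(s + 2) + 3*(s - 3)*(s + 2)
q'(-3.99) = 337.80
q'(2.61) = -60.97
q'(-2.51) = 180.18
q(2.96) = 2.40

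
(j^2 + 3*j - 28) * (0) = 0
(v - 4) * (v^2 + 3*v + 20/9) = v^3 - v^2 - 88*v/9 - 80/9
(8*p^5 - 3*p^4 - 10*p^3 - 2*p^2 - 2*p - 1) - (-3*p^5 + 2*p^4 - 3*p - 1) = 11*p^5 - 5*p^4 - 10*p^3 - 2*p^2 + p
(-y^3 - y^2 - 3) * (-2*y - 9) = 2*y^4 + 11*y^3 + 9*y^2 + 6*y + 27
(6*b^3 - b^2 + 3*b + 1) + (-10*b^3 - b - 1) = -4*b^3 - b^2 + 2*b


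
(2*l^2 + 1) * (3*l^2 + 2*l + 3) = 6*l^4 + 4*l^3 + 9*l^2 + 2*l + 3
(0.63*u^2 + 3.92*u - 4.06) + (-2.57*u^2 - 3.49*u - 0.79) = -1.94*u^2 + 0.43*u - 4.85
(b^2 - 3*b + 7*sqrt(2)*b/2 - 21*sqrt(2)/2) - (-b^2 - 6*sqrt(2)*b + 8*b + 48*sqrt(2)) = 2*b^2 - 11*b + 19*sqrt(2)*b/2 - 117*sqrt(2)/2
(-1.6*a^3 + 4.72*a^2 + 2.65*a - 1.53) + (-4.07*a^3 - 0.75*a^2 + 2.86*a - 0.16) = -5.67*a^3 + 3.97*a^2 + 5.51*a - 1.69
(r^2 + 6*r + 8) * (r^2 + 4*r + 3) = r^4 + 10*r^3 + 35*r^2 + 50*r + 24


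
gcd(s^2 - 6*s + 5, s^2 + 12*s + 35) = 1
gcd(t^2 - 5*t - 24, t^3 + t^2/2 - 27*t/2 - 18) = t + 3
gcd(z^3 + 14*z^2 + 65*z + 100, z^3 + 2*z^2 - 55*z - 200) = z^2 + 10*z + 25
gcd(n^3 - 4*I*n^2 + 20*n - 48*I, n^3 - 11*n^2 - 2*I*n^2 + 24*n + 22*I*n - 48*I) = n - 2*I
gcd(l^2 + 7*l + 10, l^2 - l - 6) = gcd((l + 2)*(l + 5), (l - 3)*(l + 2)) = l + 2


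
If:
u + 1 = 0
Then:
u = -1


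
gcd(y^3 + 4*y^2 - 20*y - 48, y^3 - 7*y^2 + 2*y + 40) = y^2 - 2*y - 8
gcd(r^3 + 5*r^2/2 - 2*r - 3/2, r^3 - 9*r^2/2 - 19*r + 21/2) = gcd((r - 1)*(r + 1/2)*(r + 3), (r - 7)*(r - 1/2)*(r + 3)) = r + 3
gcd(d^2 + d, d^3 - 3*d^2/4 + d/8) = d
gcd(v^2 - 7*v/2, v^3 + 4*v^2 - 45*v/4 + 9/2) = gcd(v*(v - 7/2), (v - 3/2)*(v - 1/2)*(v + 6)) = 1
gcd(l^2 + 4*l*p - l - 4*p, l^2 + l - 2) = l - 1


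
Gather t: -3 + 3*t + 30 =3*t + 27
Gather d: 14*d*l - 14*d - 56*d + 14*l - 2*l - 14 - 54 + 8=d*(14*l - 70) + 12*l - 60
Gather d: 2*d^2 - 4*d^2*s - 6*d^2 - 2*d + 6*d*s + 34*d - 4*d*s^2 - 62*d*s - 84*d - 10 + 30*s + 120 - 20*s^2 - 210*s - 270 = d^2*(-4*s - 4) + d*(-4*s^2 - 56*s - 52) - 20*s^2 - 180*s - 160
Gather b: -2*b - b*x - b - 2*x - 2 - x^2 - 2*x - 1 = b*(-x - 3) - x^2 - 4*x - 3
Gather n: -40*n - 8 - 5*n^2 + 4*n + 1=-5*n^2 - 36*n - 7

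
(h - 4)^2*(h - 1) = h^3 - 9*h^2 + 24*h - 16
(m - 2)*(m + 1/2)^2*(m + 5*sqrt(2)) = m^4 - m^3 + 5*sqrt(2)*m^3 - 5*sqrt(2)*m^2 - 7*m^2/4 - 35*sqrt(2)*m/4 - m/2 - 5*sqrt(2)/2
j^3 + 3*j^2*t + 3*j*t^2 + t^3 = (j + t)^3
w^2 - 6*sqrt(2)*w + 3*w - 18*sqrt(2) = (w + 3)*(w - 6*sqrt(2))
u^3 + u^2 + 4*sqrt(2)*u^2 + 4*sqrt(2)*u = u*(u + 1)*(u + 4*sqrt(2))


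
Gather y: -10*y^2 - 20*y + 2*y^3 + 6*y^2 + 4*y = 2*y^3 - 4*y^2 - 16*y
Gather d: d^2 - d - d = d^2 - 2*d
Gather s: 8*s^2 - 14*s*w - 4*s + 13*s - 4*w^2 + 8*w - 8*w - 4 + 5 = 8*s^2 + s*(9 - 14*w) - 4*w^2 + 1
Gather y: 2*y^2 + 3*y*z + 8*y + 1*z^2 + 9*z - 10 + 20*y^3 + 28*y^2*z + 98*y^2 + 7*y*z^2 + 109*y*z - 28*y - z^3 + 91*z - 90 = 20*y^3 + y^2*(28*z + 100) + y*(7*z^2 + 112*z - 20) - z^3 + z^2 + 100*z - 100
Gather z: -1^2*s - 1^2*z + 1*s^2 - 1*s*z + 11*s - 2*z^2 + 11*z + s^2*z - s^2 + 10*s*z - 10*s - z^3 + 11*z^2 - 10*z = -z^3 + 9*z^2 + z*(s^2 + 9*s)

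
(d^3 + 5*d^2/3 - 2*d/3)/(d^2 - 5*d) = (3*d^2 + 5*d - 2)/(3*(d - 5))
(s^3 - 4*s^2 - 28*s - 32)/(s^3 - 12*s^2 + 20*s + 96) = (s + 2)/(s - 6)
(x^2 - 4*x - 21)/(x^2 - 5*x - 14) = (x + 3)/(x + 2)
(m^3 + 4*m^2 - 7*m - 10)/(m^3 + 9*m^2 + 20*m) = (m^2 - m - 2)/(m*(m + 4))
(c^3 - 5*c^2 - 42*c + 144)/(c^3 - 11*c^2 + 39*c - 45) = (c^2 - 2*c - 48)/(c^2 - 8*c + 15)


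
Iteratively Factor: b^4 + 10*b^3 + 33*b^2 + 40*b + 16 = (b + 4)*(b^3 + 6*b^2 + 9*b + 4) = (b + 1)*(b + 4)*(b^2 + 5*b + 4) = (b + 1)^2*(b + 4)*(b + 4)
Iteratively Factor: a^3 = (a)*(a^2) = a^2*(a)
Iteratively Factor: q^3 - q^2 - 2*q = (q)*(q^2 - q - 2) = q*(q + 1)*(q - 2)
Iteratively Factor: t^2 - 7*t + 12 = (t - 4)*(t - 3)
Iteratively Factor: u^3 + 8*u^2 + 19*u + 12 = (u + 1)*(u^2 + 7*u + 12) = (u + 1)*(u + 3)*(u + 4)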